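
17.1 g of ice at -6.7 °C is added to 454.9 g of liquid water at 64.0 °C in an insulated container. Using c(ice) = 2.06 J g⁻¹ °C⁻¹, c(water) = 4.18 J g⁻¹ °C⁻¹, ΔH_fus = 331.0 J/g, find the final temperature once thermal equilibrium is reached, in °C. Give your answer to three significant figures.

T_f = 58.7 °C

Heat to bring ice to 0 °C and melt it: q₁ = 17.1×2.06×6.7 + 17.1×331.0 = 5896.1 J
Heat the water can supply cooling to 0 °C: 454.9×4.18×64.0 = 121695 J > q₁, so all ice melts.
Energy balance: 454.9×4.18×(64.0 − T) = 5896.1 + 17.1×4.18×(T − 0)
1901.482(64.0 − T) = 5896.1 + 71.478 T
121695 − 5896.1 = 1972.960 T
T = 115798.9 / 1972.960 = 58.69 °C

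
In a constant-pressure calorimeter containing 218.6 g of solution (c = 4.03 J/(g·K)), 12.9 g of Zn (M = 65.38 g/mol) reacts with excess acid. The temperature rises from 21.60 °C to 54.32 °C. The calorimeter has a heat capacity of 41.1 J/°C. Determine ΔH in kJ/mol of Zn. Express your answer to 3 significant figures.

ΔH = -153 kJ/mol

|ΔT| = |54.32 − 21.60| = 32.72 °C
|q_surr| = (218.6 × 4.03 + 41.1) × 32.72 = 922.058 × 32.72 = 30170 J
n(Zn) = 12.9 / 65.38 = 0.1973 mol
Temperature rose, so q_rxn = −|q_surr| = -30.17 kJ
ΔH = q_rxn / n = -152.9 kJ/mol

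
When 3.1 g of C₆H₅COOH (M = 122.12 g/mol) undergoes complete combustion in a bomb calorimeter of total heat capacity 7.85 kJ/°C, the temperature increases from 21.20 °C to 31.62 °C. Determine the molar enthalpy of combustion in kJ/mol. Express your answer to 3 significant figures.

ΔH = -3220 kJ/mol

ΔT = 31.62 − 21.20 = 10.42 °C
q_cal = C_cal × ΔT = 7.85 × 10.42 = 81.797 kJ
n = 3.1 / 122.12 = 0.02538 mol
q_rxn = −q_cal = -81.797 kJ
ΔH = -81.797 / 0.02538 = -3223 kJ/mol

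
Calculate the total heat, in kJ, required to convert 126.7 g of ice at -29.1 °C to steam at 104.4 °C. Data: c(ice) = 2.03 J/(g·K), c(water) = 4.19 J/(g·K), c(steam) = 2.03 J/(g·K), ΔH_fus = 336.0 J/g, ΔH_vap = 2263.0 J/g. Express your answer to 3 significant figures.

q1 (heat ice -29.1→0.0 °C): 126.7 × 2.03 × 29.1 = 7485 J
q2 (melt at 0 °C): 126.7 × 336.0 = 42571 J
q3 (heat water 0.0→100.0 °C): 126.7 × 4.19 × 100.0 = 53087 J
q4 (vaporize at 100 °C): 126.7 × 2263.0 = 286722 J
q5 (heat steam 100.0→104.4 °C): 126.7 × 2.03 × 4.4 = 1132 J
Total: 7485 + 42571 + 53087 + 286722 + 1132 = 390997 J = 391 kJ

q = 391 kJ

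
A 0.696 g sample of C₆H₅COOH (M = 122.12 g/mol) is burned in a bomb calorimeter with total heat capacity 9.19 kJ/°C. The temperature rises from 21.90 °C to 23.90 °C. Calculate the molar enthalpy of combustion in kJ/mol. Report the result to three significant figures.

ΔH = -3220 kJ/mol

ΔT = 23.90 − 21.90 = 2.00 °C
q_cal = C_cal × ΔT = 9.19 × 2.00 = 18.38 kJ
n = 0.696 / 122.12 = 0.0056993 mol
q_rxn = −q_cal = -18.38 kJ
ΔH = -18.38 / 0.0056993 = -3224.96 kJ/mol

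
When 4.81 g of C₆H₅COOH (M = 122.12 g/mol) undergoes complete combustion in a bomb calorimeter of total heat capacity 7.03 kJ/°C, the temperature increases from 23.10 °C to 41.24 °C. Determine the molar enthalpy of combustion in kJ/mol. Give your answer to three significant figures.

ΔT = 41.24 − 23.10 = 18.14 °C
q_cal = C_cal × ΔT = 7.03 × 18.14 = 127.5242 kJ
n = 4.81 / 122.12 = 0.03939 mol
q_rxn = −q_cal = -127.5242 kJ
ΔH = -127.5242 / 0.03939 = -3237 kJ/mol

ΔH = -3240 kJ/mol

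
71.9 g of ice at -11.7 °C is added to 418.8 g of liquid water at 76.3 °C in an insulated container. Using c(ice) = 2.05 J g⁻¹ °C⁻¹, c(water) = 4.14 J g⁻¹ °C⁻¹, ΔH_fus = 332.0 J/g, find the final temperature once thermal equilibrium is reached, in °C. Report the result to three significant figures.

T_f = 52.5 °C

Heat to bring ice to 0 °C and melt it: q₁ = 71.9×2.05×11.7 + 71.9×332.0 = 25595 J
Heat the water can supply cooling to 0 °C: 418.8×4.14×76.3 = 132291 J > q₁, so all ice melts.
Energy balance: 418.8×4.14×(76.3 − T) = 25595 + 71.9×4.14×(T − 0)
1733.832(76.3 − T) = 25595 + 297.666 T
132291 − 25595 = 2031.498 T
T = 106696 / 2031.498 = 52.52 °C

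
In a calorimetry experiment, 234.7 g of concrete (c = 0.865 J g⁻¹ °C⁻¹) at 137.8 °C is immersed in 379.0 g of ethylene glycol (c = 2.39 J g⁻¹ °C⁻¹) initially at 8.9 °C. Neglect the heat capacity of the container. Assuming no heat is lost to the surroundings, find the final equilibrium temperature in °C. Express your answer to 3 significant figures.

Heat lost by concrete = heat gained by ethylene glycol.
(234.7)(0.865)(137.8 − T) = (379.0)(2.39)(T − 8.9)
203.0155 (137.8 − T) = 905.81 (T − 8.9)
27976 − 203.0155 T = 905.81 T − 8061.7
36037.7 = 1108.8255 T
T = 32.50 °C

T_f = 32.5 °C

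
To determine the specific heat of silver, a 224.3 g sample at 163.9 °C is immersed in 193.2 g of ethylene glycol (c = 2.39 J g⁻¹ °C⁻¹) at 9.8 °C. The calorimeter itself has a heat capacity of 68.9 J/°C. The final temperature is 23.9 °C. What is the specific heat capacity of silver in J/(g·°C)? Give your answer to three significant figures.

c = 0.238 J/(g·°C)

q_gained = (193.2 × 2.39 + 68.9) × (23.9 − 9.8) = 7482 J
q_lost = 224.3 × c × (163.9 − 23.9) = 31402 c
Set equal: c = 7482 / 31402 = 0.238 J/(g·°C)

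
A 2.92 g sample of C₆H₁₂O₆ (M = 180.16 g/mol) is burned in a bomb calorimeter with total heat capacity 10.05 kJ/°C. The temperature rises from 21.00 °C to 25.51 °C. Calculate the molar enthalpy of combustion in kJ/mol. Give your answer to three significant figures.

ΔH = -2800 kJ/mol

ΔT = 25.51 − 21.00 = 4.51 °C
q_cal = C_cal × ΔT = 10.05 × 4.51 = 45.3255 kJ
n = 2.92 / 180.16 = 0.01621 mol
q_rxn = −q_cal = -45.3255 kJ
ΔH = -45.3255 / 0.01621 = -2796 kJ/mol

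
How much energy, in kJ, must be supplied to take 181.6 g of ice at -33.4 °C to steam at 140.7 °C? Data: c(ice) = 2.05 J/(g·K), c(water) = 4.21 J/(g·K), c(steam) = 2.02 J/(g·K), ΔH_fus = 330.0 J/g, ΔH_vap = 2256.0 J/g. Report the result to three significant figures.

q1 (heat ice -33.4→0.0 °C): 181.6 × 2.05 × 33.4 = 12434 J
q2 (melt at 0 °C): 181.6 × 330.0 = 59928 J
q3 (heat water 0.0→100.0 °C): 181.6 × 4.21 × 100.0 = 76454 J
q4 (vaporize at 100 °C): 181.6 × 2256.0 = 409690 J
q5 (heat steam 100.0→140.7 °C): 181.6 × 2.02 × 40.7 = 14930 J
Total: 12434 + 59928 + 76454 + 409690 + 14930 = 573436 J = 573 kJ

q = 573 kJ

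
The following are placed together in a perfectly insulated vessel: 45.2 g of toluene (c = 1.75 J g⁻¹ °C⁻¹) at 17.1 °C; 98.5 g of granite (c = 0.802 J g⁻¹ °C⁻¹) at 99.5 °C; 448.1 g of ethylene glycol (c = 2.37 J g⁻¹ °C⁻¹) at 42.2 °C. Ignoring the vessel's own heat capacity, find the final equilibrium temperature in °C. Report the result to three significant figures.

Σ mᵢcᵢ(T − Tᵢ) = 0  ⇒  T = Σ mᵢcᵢTᵢ / Σ mᵢcᵢ
Σ mᵢcᵢ = 45.2×1.75 + 98.5×0.802 + 448.1×2.37 = 1220.094
Σ mᵢcᵢTᵢ = 79.1×17.1 + 78.997×99.5 + 1061.997×42.2 = 54029
T = 54029 / 1220.094 = 44.28 °C

T_f = 44.3 °C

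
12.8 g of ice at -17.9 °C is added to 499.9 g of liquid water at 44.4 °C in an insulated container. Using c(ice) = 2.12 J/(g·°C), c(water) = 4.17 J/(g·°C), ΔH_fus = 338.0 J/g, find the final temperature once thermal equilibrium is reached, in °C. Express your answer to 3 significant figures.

T_f = 41.0 °C

Heat to bring ice to 0 °C and melt it: q₁ = 12.8×2.12×17.9 + 12.8×338.0 = 4812.1 J
Heat the water can supply cooling to 0 °C: 499.9×4.17×44.4 = 92555.5 J > q₁, so all ice melts.
Energy balance: 499.9×4.17×(44.4 − T) = 4812.1 + 12.8×4.17×(T − 0)
2084.583(44.4 − T) = 4812.1 + 53.376 T
92555.5 − 4812.1 = 2137.959 T
T = 87743.4 / 2137.959 = 41.04 °C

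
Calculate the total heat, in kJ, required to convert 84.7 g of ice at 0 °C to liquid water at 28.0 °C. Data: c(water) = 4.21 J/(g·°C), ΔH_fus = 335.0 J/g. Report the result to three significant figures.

q1 (melt at 0 °C): 84.7 × 335.0 = 28375 J
q2 (heat water 0.0→28.0 °C): 84.7 × 4.21 × 28.0 = 9984 J
Total: 28375 + 9984 = 38359 J = 38.4 kJ

q = 38.4 kJ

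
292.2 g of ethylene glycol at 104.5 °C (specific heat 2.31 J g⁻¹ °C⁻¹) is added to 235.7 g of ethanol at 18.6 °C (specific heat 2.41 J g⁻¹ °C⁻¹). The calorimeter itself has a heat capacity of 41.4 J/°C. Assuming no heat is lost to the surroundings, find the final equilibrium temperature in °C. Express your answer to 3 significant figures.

T_f = 63.7 °C

Heat lost by ethylene glycol = heat gained by ethanol + calorimeter.
(292.2)(2.31)(104.5 − T) = [(235.7)(2.41) + 41.4](T − 18.6)
674.982 (104.5 − T) = 609.437 (T − 18.6)
70536 − 674.982 T = 609.437 T − 11336
81872 = 1284.419 T
T = 63.74 °C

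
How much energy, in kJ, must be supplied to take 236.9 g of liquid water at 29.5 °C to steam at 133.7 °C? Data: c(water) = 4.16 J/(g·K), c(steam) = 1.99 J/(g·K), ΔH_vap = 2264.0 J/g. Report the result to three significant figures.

q = 622 kJ

q1 (heat water 29.5→100.0 °C): 236.9 × 4.16 × 70.5 = 69478 J
q2 (vaporize at 100 °C): 236.9 × 2264.0 = 536342 J
q3 (heat steam 100.0→133.7 °C): 236.9 × 1.99 × 33.7 = 15887 J
Total: 69478 + 536342 + 15887 = 621707 J = 622 kJ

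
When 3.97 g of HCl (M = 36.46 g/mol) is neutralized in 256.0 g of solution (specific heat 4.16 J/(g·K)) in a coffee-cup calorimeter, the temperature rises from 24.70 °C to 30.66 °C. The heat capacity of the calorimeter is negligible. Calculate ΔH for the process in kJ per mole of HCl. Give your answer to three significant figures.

|ΔT| = |30.66 − 24.70| = 5.96 °C
|q_surr| = (256.0 × 4.16) × 5.96 = 1064.96 × 5.96 = 6347 J
n(HCl) = 3.97 / 36.46 = 0.1089 mol
Temperature rose, so q_rxn = −|q_surr| = -6.347 kJ
ΔH = q_rxn / n = -58.28 kJ/mol

ΔH = -58.3 kJ/mol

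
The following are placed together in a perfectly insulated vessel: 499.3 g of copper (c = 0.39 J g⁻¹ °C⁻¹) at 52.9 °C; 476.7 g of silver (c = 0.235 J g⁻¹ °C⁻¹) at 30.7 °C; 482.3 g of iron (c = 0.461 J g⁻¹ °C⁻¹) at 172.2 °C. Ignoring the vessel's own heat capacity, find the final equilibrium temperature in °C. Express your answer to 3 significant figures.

T_f = 98.3 °C

Σ mᵢcᵢ(T − Tᵢ) = 0  ⇒  T = Σ mᵢcᵢTᵢ / Σ mᵢcᵢ
Σ mᵢcᵢ = 499.3×0.39 + 476.7×0.235 + 482.3×0.461 = 529.0918
Σ mᵢcᵢTᵢ = 194.727×52.9 + 112.0245×30.7 + 222.3403×172.2 = 52027
T = 52027 / 529.0918 = 98.33 °C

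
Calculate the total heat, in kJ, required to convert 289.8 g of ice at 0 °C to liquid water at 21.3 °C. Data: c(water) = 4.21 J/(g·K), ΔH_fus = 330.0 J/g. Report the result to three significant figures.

q1 (melt at 0 °C): 289.8 × 330.0 = 95634 J
q2 (heat water 0.0→21.3 °C): 289.8 × 4.21 × 21.3 = 25987 J
Total: 95634 + 25987 = 121621 J = 122 kJ

q = 122 kJ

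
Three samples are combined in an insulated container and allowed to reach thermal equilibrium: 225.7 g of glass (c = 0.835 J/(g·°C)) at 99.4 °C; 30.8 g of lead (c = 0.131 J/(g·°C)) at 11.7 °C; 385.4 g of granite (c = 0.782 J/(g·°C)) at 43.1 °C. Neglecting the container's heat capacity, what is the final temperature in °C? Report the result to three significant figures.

T_f = 64.3 °C

Σ mᵢcᵢ(T − Tᵢ) = 0  ⇒  T = Σ mᵢcᵢTᵢ / Σ mᵢcᵢ
Σ mᵢcᵢ = 225.7×0.835 + 30.8×0.131 + 385.4×0.782 = 493.8771
Σ mᵢcᵢTᵢ = 188.4595×99.4 + 4.0348×11.7 + 301.3828×43.1 = 31770
T = 31770 / 493.8771 = 64.33 °C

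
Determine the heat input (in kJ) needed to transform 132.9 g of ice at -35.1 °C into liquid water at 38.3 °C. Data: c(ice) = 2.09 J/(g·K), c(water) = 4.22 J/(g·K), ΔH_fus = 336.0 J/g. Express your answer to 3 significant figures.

q = 75.9 kJ

q1 (heat ice -35.1→0.0 °C): 132.9 × 2.09 × 35.1 = 9749 J
q2 (melt at 0 °C): 132.9 × 336.0 = 44654 J
q3 (heat water 0.0→38.3 °C): 132.9 × 4.22 × 38.3 = 21480 J
Total: 9749 + 44654 + 21480 = 75883 J = 75.9 kJ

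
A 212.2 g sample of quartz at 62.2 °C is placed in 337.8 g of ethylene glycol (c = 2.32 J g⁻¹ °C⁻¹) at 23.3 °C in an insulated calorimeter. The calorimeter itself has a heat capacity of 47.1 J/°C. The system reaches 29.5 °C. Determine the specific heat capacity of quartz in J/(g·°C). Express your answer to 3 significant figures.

q_gained = (337.8 × 2.32 + 47.1) × (29.5 − 23.3) = 5151 J
q_lost = 212.2 × c × (62.2 − 29.5) = 6938.94 c
Set equal: c = 5151 / 6938.94 = 0.742 J/(g·°C)

c = 0.742 J/(g·°C)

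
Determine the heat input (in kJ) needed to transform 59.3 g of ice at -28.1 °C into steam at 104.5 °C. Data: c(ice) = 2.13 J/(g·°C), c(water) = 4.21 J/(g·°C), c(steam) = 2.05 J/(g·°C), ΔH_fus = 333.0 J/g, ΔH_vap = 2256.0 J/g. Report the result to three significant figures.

q1 (heat ice -28.1→0.0 °C): 59.3 × 2.13 × 28.1 = 3549 J
q2 (melt at 0 °C): 59.3 × 333.0 = 19747 J
q3 (heat water 0.0→100.0 °C): 59.3 × 4.21 × 100.0 = 24965 J
q4 (vaporize at 100 °C): 59.3 × 2256.0 = 133781 J
q5 (heat steam 100.0→104.5 °C): 59.3 × 2.05 × 4.5 = 547 J
Total: 3549 + 19747 + 24965 + 133781 + 547 = 182589 J = 183 kJ

q = 183 kJ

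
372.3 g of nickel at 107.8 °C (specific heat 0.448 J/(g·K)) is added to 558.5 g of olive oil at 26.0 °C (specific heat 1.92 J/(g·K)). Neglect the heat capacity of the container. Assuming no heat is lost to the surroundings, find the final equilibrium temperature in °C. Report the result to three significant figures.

T_f = 37.0 °C

Heat lost by nickel = heat gained by olive oil.
(372.3)(0.448)(107.8 − T) = (558.5)(1.92)(T − 26.0)
166.7904 (107.8 − T) = 1072.32 (T − 26.0)
17980 − 166.7904 T = 1072.32 T − 27880
45860 = 1239.1104 T
T = 37.01 °C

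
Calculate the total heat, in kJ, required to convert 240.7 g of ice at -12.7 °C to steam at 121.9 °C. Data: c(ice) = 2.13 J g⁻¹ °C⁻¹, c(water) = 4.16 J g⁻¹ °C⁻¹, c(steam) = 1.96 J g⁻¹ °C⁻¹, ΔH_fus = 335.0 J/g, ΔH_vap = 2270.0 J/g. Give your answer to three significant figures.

q1 (heat ice -12.7→0.0 °C): 240.7 × 2.13 × 12.7 = 6511 J
q2 (melt at 0 °C): 240.7 × 335.0 = 80635 J
q3 (heat water 0.0→100.0 °C): 240.7 × 4.16 × 100.0 = 100131 J
q4 (vaporize at 100 °C): 240.7 × 2270.0 = 546389 J
q5 (heat steam 100.0→121.9 °C): 240.7 × 1.96 × 21.9 = 10332 J
Total: 6511 + 80635 + 100131 + 546389 + 10332 = 743998 J = 744 kJ

q = 744 kJ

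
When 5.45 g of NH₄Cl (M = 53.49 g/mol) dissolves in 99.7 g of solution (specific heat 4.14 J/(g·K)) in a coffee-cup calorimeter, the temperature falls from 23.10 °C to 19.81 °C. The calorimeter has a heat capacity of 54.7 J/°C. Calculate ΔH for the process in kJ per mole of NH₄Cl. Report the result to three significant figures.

ΔH = 15.1 kJ/mol

|ΔT| = |19.81 − 23.10| = 3.29 °C
|q_surr| = (99.7 × 4.14 + 54.7) × 3.29 = 467.458 × 3.29 = 1538 J
n(NH₄Cl) = 5.45 / 53.49 = 0.1019 mol
Temperature fell, so q_rxn = +|q_surr| = 1.538 kJ
ΔH = q_rxn / n = 15.09 kJ/mol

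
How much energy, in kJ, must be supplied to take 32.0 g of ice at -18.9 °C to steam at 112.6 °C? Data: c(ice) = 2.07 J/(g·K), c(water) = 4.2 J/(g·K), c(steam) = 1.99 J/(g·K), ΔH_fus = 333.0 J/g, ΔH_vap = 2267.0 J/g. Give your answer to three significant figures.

q1 (heat ice -18.9→0.0 °C): 32.0 × 2.07 × 18.9 = 1252 J
q2 (melt at 0 °C): 32.0 × 333.0 = 10656 J
q3 (heat water 0.0→100.0 °C): 32.0 × 4.2 × 100.0 = 13440 J
q4 (vaporize at 100 °C): 32.0 × 2267.0 = 72544 J
q5 (heat steam 100.0→112.6 °C): 32.0 × 1.99 × 12.6 = 802 J
Total: 1252 + 10656 + 13440 + 72544 + 802 = 98694 J = 98.7 kJ

q = 98.7 kJ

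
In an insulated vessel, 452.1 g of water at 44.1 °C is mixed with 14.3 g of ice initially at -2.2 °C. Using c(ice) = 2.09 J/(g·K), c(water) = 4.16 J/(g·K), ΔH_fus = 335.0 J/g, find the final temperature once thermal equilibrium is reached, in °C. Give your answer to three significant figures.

Heat to bring ice to 0 °C and melt it: q₁ = 14.3×2.09×2.2 + 14.3×335.0 = 4856.3 J
Heat the water can supply cooling to 0 °C: 452.1×4.16×44.1 = 82940.5 J > q₁, so all ice melts.
Energy balance: 452.1×4.16×(44.1 − T) = 4856.3 + 14.3×4.16×(T − 0)
1880.736(44.1 − T) = 4856.3 + 59.488 T
82940.5 − 4856.3 = 1940.224 T
T = 78084.2 / 1940.224 = 40.24 °C

T_f = 40.2 °C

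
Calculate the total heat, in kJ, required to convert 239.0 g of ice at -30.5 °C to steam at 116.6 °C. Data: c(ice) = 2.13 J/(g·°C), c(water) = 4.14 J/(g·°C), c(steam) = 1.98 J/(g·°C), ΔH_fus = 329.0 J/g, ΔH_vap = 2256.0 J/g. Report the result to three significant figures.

q1 (heat ice -30.5→0.0 °C): 239.0 × 2.13 × 30.5 = 15527 J
q2 (melt at 0 °C): 239.0 × 329.0 = 78631 J
q3 (heat water 0.0→100.0 °C): 239.0 × 4.14 × 100.0 = 98946 J
q4 (vaporize at 100 °C): 239.0 × 2256.0 = 539184 J
q5 (heat steam 100.0→116.6 °C): 239.0 × 1.98 × 16.6 = 7855 J
Total: 15527 + 78631 + 98946 + 539184 + 7855 = 740143 J = 740 kJ

q = 740 kJ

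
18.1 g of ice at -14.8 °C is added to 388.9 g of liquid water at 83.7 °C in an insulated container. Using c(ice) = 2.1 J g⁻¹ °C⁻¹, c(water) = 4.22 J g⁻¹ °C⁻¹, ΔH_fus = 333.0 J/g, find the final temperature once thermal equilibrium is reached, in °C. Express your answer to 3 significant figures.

Heat to bring ice to 0 °C and melt it: q₁ = 18.1×2.1×14.8 + 18.1×333.0 = 6589.8 J
Heat the water can supply cooling to 0 °C: 388.9×4.22×83.7 = 137365 J > q₁, so all ice melts.
Energy balance: 388.9×4.22×(83.7 − T) = 6589.8 + 18.1×4.22×(T − 0)
1641.158(83.7 − T) = 6589.8 + 76.382 T
137365 − 6589.8 = 1717.540 T
T = 130775.2 / 1717.540 = 76.14 °C

T_f = 76.1 °C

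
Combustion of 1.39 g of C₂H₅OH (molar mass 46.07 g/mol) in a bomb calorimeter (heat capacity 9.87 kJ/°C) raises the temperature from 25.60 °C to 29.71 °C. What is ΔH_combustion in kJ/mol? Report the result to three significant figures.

ΔH = -1340 kJ/mol

ΔT = 29.71 − 25.60 = 4.11 °C
q_cal = C_cal × ΔT = 9.87 × 4.11 = 40.5657 kJ
n = 1.39 / 46.07 = 0.03017 mol
q_rxn = −q_cal = -40.5657 kJ
ΔH = -40.5657 / 0.03017 = -1344.6 kJ/mol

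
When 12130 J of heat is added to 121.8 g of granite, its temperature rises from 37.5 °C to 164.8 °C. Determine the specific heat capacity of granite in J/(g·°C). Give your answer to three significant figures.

c = 0.782 J/(g·°C)

c = q / (m ΔT) = 12130 / (121.8 × 127.3)
c = 12130 / 15505.14 = 0.782 J/(g·°C)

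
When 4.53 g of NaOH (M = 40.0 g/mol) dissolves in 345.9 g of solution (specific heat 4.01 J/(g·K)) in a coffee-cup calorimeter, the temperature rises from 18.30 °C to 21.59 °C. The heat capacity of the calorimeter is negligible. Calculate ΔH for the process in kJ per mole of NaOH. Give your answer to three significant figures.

|ΔT| = |21.59 − 18.30| = 3.29 °C
|q_surr| = (345.9 × 4.01) × 3.29 = 1387.059 × 3.29 = 4563 J
n(NaOH) = 4.53 / 40.0 = 0.1133 mol
Temperature rose, so q_rxn = −|q_surr| = -4.563 kJ
ΔH = q_rxn / n = -40.27 kJ/mol

ΔH = -40.3 kJ/mol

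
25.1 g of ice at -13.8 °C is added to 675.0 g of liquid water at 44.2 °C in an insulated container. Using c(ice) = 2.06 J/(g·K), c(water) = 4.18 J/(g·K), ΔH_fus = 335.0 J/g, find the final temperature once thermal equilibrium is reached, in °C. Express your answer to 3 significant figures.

Heat to bring ice to 0 °C and melt it: q₁ = 25.1×2.06×13.8 + 25.1×335.0 = 9122.0 J
Heat the water can supply cooling to 0 °C: 675.0×4.18×44.2 = 124710 J > q₁, so all ice melts.
Energy balance: 675.0×4.18×(44.2 − T) = 9122.0 + 25.1×4.18×(T − 0)
2821.5(44.2 − T) = 9122.0 + 104.918 T
124710 − 9122.0 = 2926.418 T
T = 115588.0 / 2926.418 = 39.50 °C

T_f = 39.5 °C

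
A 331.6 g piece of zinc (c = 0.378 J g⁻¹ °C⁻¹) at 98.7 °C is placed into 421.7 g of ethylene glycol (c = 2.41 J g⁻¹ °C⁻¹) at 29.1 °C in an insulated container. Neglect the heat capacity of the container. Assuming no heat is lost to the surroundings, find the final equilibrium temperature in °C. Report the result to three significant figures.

Heat lost by zinc = heat gained by ethylene glycol.
(331.6)(0.378)(98.7 − T) = (421.7)(2.41)(T − 29.1)
125.3448 (98.7 − T) = 1016.297 (T − 29.1)
12372 − 125.3448 T = 1016.297 T − 29574
41946 = 1141.6418 T
T = 36.74 °C

T_f = 36.7 °C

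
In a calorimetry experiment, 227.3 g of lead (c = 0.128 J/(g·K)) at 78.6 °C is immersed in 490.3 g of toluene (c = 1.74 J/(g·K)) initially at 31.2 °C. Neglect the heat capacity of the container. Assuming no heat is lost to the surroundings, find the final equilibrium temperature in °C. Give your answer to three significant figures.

Heat lost by lead = heat gained by toluene.
(227.3)(0.128)(78.6 − T) = (490.3)(1.74)(T − 31.2)
29.0944 (78.6 − T) = 853.122 (T − 31.2)
2286.8 − 29.0944 T = 853.122 T − 26617
28903.8 = 882.2164 T
T = 32.76 °C

T_f = 32.8 °C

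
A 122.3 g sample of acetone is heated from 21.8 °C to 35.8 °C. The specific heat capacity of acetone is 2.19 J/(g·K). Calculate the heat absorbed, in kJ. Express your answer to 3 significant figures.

q = m c ΔT = 122.3 × 2.19 × (35.8 − 21.8)
q = 122.3 × 2.19 × 14.0 = 3750 J = 3.75 kJ

q = 3.75 kJ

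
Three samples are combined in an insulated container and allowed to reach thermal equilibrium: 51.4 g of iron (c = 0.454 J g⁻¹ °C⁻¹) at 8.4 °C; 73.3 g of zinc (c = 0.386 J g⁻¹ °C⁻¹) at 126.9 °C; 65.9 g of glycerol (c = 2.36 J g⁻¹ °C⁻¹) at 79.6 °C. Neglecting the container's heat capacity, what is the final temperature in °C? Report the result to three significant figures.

Σ mᵢcᵢ(T − Tᵢ) = 0  ⇒  T = Σ mᵢcᵢTᵢ / Σ mᵢcᵢ
Σ mᵢcᵢ = 51.4×0.454 + 73.3×0.386 + 65.9×2.36 = 207.1534
Σ mᵢcᵢTᵢ = 23.3356×8.4 + 28.2938×126.9 + 155.524×79.6 = 16166
T = 16166 / 207.1534 = 78.04 °C

T_f = 78.0 °C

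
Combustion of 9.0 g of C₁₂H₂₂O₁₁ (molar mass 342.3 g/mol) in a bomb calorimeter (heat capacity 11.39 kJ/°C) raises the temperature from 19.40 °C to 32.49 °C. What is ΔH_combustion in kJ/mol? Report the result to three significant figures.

ΔT = 32.49 − 19.40 = 13.09 °C
q_cal = C_cal × ΔT = 11.39 × 13.09 = 149.0951 kJ
n = 9.0 / 342.3 = 0.02629 mol
q_rxn = −q_cal = -149.0951 kJ
ΔH = -149.0951 / 0.02629 = -5671 kJ/mol

ΔH = -5670 kJ/mol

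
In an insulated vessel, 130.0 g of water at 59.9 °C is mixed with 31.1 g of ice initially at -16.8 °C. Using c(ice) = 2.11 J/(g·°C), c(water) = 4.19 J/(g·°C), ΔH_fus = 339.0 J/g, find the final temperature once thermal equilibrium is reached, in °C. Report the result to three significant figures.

Heat to bring ice to 0 °C and melt it: q₁ = 31.1×2.11×16.8 + 31.1×339.0 = 11645 J
Heat the water can supply cooling to 0 °C: 130.0×4.19×59.9 = 32627.5 J > q₁, so all ice melts.
Energy balance: 130.0×4.19×(59.9 − T) = 11645 + 31.1×4.19×(T − 0)
544.7(59.9 − T) = 11645 + 130.309 T
32627.5 − 11645 = 675.009 T
T = 20982.5 / 675.009 = 31.08 °C

T_f = 31.1 °C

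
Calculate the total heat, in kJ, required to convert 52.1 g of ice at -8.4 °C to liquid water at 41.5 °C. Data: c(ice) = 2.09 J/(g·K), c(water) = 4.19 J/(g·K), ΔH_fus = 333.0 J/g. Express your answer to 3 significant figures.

q1 (heat ice -8.4→0.0 °C): 52.1 × 2.09 × 8.4 = 915 J
q2 (melt at 0 °C): 52.1 × 333.0 = 17349 J
q3 (heat water 0.0→41.5 °C): 52.1 × 4.19 × 41.5 = 9059 J
Total: 915 + 17349 + 9059 = 27323 J = 27.3 kJ

q = 27.3 kJ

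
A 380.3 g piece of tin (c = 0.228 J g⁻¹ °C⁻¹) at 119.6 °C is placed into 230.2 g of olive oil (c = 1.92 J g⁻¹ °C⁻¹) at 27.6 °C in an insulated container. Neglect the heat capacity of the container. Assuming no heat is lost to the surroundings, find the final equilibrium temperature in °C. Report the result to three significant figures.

T_f = 42.7 °C

Heat lost by tin = heat gained by olive oil.
(380.3)(0.228)(119.6 − T) = (230.2)(1.92)(T − 27.6)
86.7084 (119.6 − T) = 441.984 (T − 27.6)
10370 − 86.7084 T = 441.984 T − 12199
22569 = 528.6924 T
T = 42.69 °C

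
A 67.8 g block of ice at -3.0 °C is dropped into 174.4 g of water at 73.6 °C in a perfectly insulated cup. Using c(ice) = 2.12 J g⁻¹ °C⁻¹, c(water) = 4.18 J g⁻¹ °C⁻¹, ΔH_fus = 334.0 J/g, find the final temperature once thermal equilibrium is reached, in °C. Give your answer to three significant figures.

T_f = 30.2 °C

Heat to bring ice to 0 °C and melt it: q₁ = 67.8×2.12×3.0 + 67.8×334.0 = 23076 J
Heat the water can supply cooling to 0 °C: 174.4×4.18×73.6 = 53653.8 J > q₁, so all ice melts.
Energy balance: 174.4×4.18×(73.6 − T) = 23076 + 67.8×4.18×(T − 0)
728.992(73.6 − T) = 23076 + 283.404 T
53653.8 − 23076 = 1012.396 T
T = 30577.8 / 1012.396 = 30.20 °C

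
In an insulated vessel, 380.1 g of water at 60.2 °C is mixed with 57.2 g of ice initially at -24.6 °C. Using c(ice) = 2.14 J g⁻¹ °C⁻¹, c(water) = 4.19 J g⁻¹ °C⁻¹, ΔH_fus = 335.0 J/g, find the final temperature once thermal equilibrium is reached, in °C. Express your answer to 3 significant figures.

Heat to bring ice to 0 °C and melt it: q₁ = 57.2×2.14×24.6 + 57.2×335.0 = 22173 J
Heat the water can supply cooling to 0 °C: 380.1×4.19×60.2 = 95875.7 J > q₁, so all ice melts.
Energy balance: 380.1×4.19×(60.2 − T) = 22173 + 57.2×4.19×(T − 0)
1592.619(60.2 − T) = 22173 + 239.668 T
95875.7 − 22173 = 1832.287 T
T = 73702.7 / 1832.287 = 40.22 °C

T_f = 40.2 °C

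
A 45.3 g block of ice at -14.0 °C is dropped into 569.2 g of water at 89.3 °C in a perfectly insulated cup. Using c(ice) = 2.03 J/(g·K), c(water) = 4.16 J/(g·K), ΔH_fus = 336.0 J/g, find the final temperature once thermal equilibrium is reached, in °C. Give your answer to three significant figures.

Heat to bring ice to 0 °C and melt it: q₁ = 45.3×2.03×14.0 + 45.3×336.0 = 16508 J
Heat the water can supply cooling to 0 °C: 569.2×4.16×89.3 = 211451 J > q₁, so all ice melts.
Energy balance: 569.2×4.16×(89.3 − T) = 16508 + 45.3×4.16×(T − 0)
2367.872(89.3 − T) = 16508 + 188.448 T
211451 − 16508 = 2556.320 T
T = 194943 / 2556.320 = 76.26 °C

T_f = 76.3 °C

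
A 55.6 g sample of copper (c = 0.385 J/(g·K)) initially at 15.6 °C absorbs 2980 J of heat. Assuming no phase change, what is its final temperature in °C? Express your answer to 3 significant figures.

ΔT = q / (m c) = 2980 / (55.6 × 0.385) = 139.2 °C
T_f = 15.6 + 139.2 = 154.8 °C

T_f = 155 °C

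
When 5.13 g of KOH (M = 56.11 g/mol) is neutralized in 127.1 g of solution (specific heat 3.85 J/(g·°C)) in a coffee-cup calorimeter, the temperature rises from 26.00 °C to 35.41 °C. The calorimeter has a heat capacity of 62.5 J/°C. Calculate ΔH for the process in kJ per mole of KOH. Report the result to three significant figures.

|ΔT| = |35.41 − 26.00| = 9.41 °C
|q_surr| = (127.1 × 3.85 + 62.5) × 9.41 = 551.835 × 9.41 = 5193 J
n(KOH) = 5.13 / 56.11 = 0.09143 mol
Temperature rose, so q_rxn = −|q_surr| = -5.193 kJ
ΔH = q_rxn / n = -56.80 kJ/mol

ΔH = -56.8 kJ/mol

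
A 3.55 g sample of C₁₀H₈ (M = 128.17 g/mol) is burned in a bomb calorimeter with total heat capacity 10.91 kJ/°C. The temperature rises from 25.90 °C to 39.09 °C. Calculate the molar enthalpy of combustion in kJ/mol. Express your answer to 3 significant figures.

ΔT = 39.09 − 25.90 = 13.19 °C
q_cal = C_cal × ΔT = 10.91 × 13.19 = 143.9029 kJ
n = 3.55 / 128.17 = 0.02770 mol
q_rxn = −q_cal = -143.9029 kJ
ΔH = -143.9029 / 0.02770 = -5195 kJ/mol

ΔH = -5200 kJ/mol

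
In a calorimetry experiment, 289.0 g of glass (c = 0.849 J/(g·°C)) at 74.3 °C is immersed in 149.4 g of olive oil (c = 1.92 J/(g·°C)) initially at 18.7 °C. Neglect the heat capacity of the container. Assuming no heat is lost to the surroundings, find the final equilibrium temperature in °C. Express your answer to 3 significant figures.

Heat lost by glass = heat gained by olive oil.
(289.0)(0.849)(74.3 − T) = (149.4)(1.92)(T − 18.7)
245.361 (74.3 − T) = 286.848 (T − 18.7)
18230 − 245.361 T = 286.848 T − 5364.1
23594.1 = 532.209 T
T = 44.33 °C

T_f = 44.3 °C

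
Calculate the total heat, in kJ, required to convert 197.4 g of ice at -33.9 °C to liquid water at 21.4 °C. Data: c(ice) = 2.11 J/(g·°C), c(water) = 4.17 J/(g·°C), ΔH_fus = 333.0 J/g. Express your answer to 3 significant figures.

q1 (heat ice -33.9→0.0 °C): 197.4 × 2.11 × 33.9 = 14120 J
q2 (melt at 0 °C): 197.4 × 333.0 = 65734 J
q3 (heat water 0.0→21.4 °C): 197.4 × 4.17 × 21.4 = 17616 J
Total: 14120 + 65734 + 17616 = 97470 J = 97.5 kJ

q = 97.5 kJ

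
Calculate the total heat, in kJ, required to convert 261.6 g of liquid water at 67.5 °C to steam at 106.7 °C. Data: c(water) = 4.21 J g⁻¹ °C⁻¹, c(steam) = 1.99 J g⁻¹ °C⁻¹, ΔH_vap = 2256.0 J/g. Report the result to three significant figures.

q = 629 kJ

q1 (heat water 67.5→100.0 °C): 261.6 × 4.21 × 32.5 = 35793 J
q2 (vaporize at 100 °C): 261.6 × 2256.0 = 590170 J
q3 (heat steam 100.0→106.7 °C): 261.6 × 1.99 × 6.7 = 3488 J
Total: 35793 + 590170 + 3488 = 629451 J = 629 kJ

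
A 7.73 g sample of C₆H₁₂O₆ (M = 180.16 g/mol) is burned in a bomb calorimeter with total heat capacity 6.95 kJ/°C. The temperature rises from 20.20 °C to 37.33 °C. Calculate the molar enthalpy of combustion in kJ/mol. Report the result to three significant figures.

ΔT = 37.33 − 20.20 = 17.13 °C
q_cal = C_cal × ΔT = 6.95 × 17.13 = 119.0535 kJ
n = 7.73 / 180.16 = 0.04291 mol
q_rxn = −q_cal = -119.0535 kJ
ΔH = -119.0535 / 0.04291 = -2774 kJ/mol

ΔH = -2770 kJ/mol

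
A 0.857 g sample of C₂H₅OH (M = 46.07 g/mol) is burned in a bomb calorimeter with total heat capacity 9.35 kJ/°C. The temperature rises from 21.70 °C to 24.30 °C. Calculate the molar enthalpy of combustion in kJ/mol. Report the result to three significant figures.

ΔT = 24.30 − 21.70 = 2.60 °C
q_cal = C_cal × ΔT = 9.35 × 2.60 = 24.31 kJ
n = 0.857 / 46.07 = 0.01860 mol
q_rxn = −q_cal = -24.31 kJ
ΔH = -24.31 / 0.01860 = -1307 kJ/mol

ΔH = -1310 kJ/mol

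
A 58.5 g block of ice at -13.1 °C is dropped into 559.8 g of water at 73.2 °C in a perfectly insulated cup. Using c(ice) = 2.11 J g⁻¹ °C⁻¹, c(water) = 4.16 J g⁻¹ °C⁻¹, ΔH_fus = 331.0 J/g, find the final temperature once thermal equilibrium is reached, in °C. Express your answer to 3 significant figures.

T_f = 58.1 °C

Heat to bring ice to 0 °C and melt it: q₁ = 58.5×2.11×13.1 + 58.5×331.0 = 20980 J
Heat the water can supply cooling to 0 °C: 559.8×4.16×73.2 = 170466 J > q₁, so all ice melts.
Energy balance: 559.8×4.16×(73.2 − T) = 20980 + 58.5×4.16×(T − 0)
2328.768(73.2 − T) = 20980 + 243.36 T
170466 − 20980 = 2572.128 T
T = 149486 / 2572.128 = 58.12 °C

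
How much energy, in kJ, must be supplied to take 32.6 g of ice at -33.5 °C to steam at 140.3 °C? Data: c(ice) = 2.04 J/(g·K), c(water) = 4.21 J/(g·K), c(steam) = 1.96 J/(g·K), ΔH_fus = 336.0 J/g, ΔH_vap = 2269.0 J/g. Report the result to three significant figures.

q = 103 kJ

q1 (heat ice -33.5→0.0 °C): 32.6 × 2.04 × 33.5 = 2228 J
q2 (melt at 0 °C): 32.6 × 336.0 = 10954 J
q3 (heat water 0.0→100.0 °C): 32.6 × 4.21 × 100.0 = 13725 J
q4 (vaporize at 100 °C): 32.6 × 2269.0 = 73969 J
q5 (heat steam 100.0→140.3 °C): 32.6 × 1.96 × 40.3 = 2575 J
Total: 2228 + 10954 + 13725 + 73969 + 2575 = 103451 J = 103 kJ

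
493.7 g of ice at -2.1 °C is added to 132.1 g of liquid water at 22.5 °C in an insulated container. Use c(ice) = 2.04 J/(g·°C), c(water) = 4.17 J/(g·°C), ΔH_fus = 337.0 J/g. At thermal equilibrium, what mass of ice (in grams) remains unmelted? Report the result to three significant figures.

m_ice remaining = 463 g

Heat to warm all ice to 0 °C: 493.7×2.04×2.1 = 2115.0 J
Heat released by water cooling to 0 °C: 132.1×4.17×22.5 = 12394 J
12394 J < 2115.0 + 493.7×337.0 = 168491.9 J, so not all ice melts; final T = 0 °C.
Heat left for melting: 12394 − 2115.0 = 10279.0 J
Mass melted = 10279.0 / 337.0 = 30.50 g
Ice remaining = 493.7 − 30.50 = 463.20 g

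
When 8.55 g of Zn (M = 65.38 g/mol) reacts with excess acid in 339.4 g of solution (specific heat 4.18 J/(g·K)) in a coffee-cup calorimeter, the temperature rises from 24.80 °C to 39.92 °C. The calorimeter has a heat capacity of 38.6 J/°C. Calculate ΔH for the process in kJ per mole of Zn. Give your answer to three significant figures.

|ΔT| = |39.92 − 24.80| = 15.12 °C
|q_surr| = (339.4 × 4.18 + 38.6) × 15.12 = 1457.292 × 15.12 = 22030 J
n(Zn) = 8.55 / 65.38 = 0.1308 mol
Temperature rose, so q_rxn = −|q_surr| = -22.03 kJ
ΔH = q_rxn / n = -168.4 kJ/mol

ΔH = -168 kJ/mol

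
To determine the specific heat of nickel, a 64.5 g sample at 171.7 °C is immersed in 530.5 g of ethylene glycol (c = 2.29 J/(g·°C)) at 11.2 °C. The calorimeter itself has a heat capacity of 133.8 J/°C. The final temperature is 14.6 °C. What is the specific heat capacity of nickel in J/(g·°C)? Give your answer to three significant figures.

q_gained = (530.5 × 2.29 + 133.8) × (14.6 − 11.2) = 4585.4 J
q_lost = 64.5 × c × (171.7 − 14.6) = 10132.95 c
Set equal: c = 4585.4 / 10132.95 = 0.453 J/(g·°C)

c = 0.453 J/(g·°C)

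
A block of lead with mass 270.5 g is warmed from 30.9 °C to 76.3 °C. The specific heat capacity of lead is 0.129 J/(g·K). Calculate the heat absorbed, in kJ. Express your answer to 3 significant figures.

q = 1.58 kJ

q = m c ΔT = 270.5 × 0.129 × (76.3 − 30.9)
q = 270.5 × 0.129 × 45.4 = 1584 J = 1.58 kJ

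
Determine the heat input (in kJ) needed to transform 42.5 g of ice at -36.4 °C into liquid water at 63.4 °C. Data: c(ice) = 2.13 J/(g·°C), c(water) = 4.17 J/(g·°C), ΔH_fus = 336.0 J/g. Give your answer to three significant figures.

q1 (heat ice -36.4→0.0 °C): 42.5 × 2.13 × 36.4 = 3295 J
q2 (melt at 0 °C): 42.5 × 336.0 = 14280 J
q3 (heat water 0.0→63.4 °C): 42.5 × 4.17 × 63.4 = 11236 J
Total: 3295 + 14280 + 11236 = 28811 J = 28.8 kJ

q = 28.8 kJ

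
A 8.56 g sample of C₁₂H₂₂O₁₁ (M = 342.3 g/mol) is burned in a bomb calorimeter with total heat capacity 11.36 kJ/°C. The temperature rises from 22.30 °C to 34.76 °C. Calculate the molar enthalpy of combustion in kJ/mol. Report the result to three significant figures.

ΔT = 34.76 − 22.30 = 12.46 °C
q_cal = C_cal × ΔT = 11.36 × 12.46 = 141.5456 kJ
n = 8.56 / 342.3 = 0.02501 mol
q_rxn = −q_cal = -141.5456 kJ
ΔH = -141.5456 / 0.02501 = -5660 kJ/mol

ΔH = -5660 kJ/mol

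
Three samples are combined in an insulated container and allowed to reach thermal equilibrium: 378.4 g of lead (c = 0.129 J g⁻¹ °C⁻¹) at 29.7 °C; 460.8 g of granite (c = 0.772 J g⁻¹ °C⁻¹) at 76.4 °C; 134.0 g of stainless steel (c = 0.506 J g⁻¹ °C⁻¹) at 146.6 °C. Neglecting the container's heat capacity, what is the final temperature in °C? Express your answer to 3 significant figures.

Σ mᵢcᵢ(T − Tᵢ) = 0  ⇒  T = Σ mᵢcᵢTᵢ / Σ mᵢcᵢ
Σ mᵢcᵢ = 378.4×0.129 + 460.8×0.772 + 134.0×0.506 = 472.3552
Σ mᵢcᵢTᵢ = 48.8136×29.7 + 355.7376×76.4 + 67.804×146.6 = 38568
T = 38568 / 472.3552 = 81.65 °C

T_f = 81.7 °C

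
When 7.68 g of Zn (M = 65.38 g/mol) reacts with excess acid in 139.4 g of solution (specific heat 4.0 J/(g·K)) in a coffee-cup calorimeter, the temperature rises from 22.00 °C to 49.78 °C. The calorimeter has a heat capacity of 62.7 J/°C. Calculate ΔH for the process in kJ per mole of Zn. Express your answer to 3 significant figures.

ΔH = -147 kJ/mol

|ΔT| = |49.78 − 22.00| = 27.78 °C
|q_surr| = (139.4 × 4.0 + 62.7) × 27.78 = 620.3 × 27.78 = 17230 J
n(Zn) = 7.68 / 65.38 = 0.1175 mol
Temperature rose, so q_rxn = −|q_surr| = -17.23 kJ
ΔH = q_rxn / n = -146.6 kJ/mol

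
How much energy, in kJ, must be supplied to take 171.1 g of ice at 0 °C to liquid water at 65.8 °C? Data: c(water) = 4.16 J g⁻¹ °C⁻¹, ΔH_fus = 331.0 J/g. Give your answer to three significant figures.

q1 (melt at 0 °C): 171.1 × 331.0 = 56634 J
q2 (heat water 0.0→65.8 °C): 171.1 × 4.16 × 65.8 = 46835 J
Total: 56634 + 46835 = 103469 J = 103 kJ

q = 103 kJ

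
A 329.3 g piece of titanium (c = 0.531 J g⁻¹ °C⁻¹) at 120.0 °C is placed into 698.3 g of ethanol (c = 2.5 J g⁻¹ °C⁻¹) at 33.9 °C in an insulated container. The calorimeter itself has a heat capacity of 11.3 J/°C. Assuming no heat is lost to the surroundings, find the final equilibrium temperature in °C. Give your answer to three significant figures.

Heat lost by titanium = heat gained by ethanol + calorimeter.
(329.3)(0.531)(120.0 − T) = [(698.3)(2.5) + 11.3](T − 33.9)
174.8583 (120.0 − T) = 1757.05 (T − 33.9)
20983 − 174.8583 T = 1757.05 T − 59564
80547 = 1931.9083 T
T = 41.69 °C

T_f = 41.7 °C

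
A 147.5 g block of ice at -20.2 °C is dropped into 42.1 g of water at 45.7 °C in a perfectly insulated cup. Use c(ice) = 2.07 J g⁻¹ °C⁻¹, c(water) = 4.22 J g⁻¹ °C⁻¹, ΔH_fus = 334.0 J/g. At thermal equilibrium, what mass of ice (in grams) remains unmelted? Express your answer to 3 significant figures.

Heat to warm all ice to 0 °C: 147.5×2.07×20.2 = 6167.6 J
Heat released by water cooling to 0 °C: 42.1×4.22×45.7 = 8119.2 J
8119.2 J < 6167.6 + 147.5×334.0 = 55432.6 J, so not all ice melts; final T = 0 °C.
Heat left for melting: 8119.2 − 6167.6 = 1951.6 J
Mass melted = 1951.6 / 334.0 = 5.843 g
Ice remaining = 147.5 − 5.843 = 141.657 g

m_ice remaining = 142 g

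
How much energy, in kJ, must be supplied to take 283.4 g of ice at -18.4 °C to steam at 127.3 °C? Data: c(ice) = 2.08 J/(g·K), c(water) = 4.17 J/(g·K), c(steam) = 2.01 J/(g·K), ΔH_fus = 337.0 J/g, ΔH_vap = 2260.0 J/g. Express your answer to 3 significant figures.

q = 881 kJ

q1 (heat ice -18.4→0.0 °C): 283.4 × 2.08 × 18.4 = 10846 J
q2 (melt at 0 °C): 283.4 × 337.0 = 95506 J
q3 (heat water 0.0→100.0 °C): 283.4 × 4.17 × 100.0 = 118178 J
q4 (vaporize at 100 °C): 283.4 × 2260.0 = 640484 J
q5 (heat steam 100.0→127.3 °C): 283.4 × 2.01 × 27.3 = 15551 J
Total: 10846 + 95506 + 118178 + 640484 + 15551 = 880565 J = 881 kJ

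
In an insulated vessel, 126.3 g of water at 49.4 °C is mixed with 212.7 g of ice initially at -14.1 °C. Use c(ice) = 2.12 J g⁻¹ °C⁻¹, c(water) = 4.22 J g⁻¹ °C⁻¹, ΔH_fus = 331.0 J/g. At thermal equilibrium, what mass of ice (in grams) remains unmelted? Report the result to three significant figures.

m_ice remaining = 152 g

Heat to warm all ice to 0 °C: 212.7×2.12×14.1 = 6358.0 J
Heat released by water cooling to 0 °C: 126.3×4.22×49.4 = 26330 J
26330 J < 6358.0 + 212.7×331.0 = 76761.7 J, so not all ice melts; final T = 0 °C.
Heat left for melting: 26330 − 6358.0 = 19972.0 J
Mass melted = 19972.0 / 331.0 = 60.34 g
Ice remaining = 212.7 − 60.34 = 152.36 g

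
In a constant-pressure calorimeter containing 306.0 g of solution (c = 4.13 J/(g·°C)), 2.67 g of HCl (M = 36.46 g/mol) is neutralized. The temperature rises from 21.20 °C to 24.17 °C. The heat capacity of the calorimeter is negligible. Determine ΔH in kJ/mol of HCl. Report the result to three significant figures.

|ΔT| = |24.17 − 21.20| = 2.97 °C
|q_surr| = (306.0 × 4.13) × 2.97 = 1263.78 × 2.97 = 3753.4 J
n(HCl) = 2.67 / 36.46 = 0.073231 mol
Temperature rose, so q_rxn = −|q_surr| = -3.7534 kJ
ΔH = q_rxn / n = -51.25 kJ/mol

ΔH = -51.3 kJ/mol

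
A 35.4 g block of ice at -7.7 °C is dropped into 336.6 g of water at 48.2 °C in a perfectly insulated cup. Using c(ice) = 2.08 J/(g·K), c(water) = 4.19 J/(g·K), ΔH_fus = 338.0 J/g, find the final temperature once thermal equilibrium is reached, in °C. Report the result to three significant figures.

Heat to bring ice to 0 °C and melt it: q₁ = 35.4×2.08×7.7 + 35.4×338.0 = 12532 J
Heat the water can supply cooling to 0 °C: 336.6×4.19×48.2 = 67979.1 J > q₁, so all ice melts.
Energy balance: 336.6×4.19×(48.2 − T) = 12532 + 35.4×4.19×(T − 0)
1410.354(48.2 − T) = 12532 + 148.326 T
67979.1 − 12532 = 1558.680 T
T = 55447.1 / 1558.680 = 35.57 °C

T_f = 35.6 °C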